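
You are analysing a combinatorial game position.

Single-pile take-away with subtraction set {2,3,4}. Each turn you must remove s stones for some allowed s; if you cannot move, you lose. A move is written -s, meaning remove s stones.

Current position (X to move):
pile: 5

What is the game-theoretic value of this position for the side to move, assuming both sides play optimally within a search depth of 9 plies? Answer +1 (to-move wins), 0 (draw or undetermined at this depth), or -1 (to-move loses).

[5] X move#1: -2:-1/3, -3:-1/2, -4:+1/1*
[1] end (terminal -1, O#2); searched 5 to 9

value(5, X) = +1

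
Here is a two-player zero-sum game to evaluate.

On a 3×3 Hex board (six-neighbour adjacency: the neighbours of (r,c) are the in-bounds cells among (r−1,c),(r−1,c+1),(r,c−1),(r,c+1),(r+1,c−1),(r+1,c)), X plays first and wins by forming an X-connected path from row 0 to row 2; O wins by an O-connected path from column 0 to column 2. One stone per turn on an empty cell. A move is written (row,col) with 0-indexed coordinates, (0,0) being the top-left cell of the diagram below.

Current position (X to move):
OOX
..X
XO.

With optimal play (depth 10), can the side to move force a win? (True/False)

ply 1, X at OOX/..X/XO. | (1,0)=+1→OOX/X.X/XO.*; (1,1)=+1→OOX/.XX/XO.; (2,2)=+1→OOX/..X/XOX
ply 2, O at OOX/X.X/XO. | (1,1)=-1→OOX/XOX/XO.*; (2,2)=-1→OOX/X.X/XOO
ply 3, X at OOX/XOX/XO. | (2,2)=+1→OOX/XOX/XOX*
ply 4: OOX/XOX/XOX is terminal -1 (O); from OOX/..X/XO. depth 10

X winning at [OOX/..X/XO.]: True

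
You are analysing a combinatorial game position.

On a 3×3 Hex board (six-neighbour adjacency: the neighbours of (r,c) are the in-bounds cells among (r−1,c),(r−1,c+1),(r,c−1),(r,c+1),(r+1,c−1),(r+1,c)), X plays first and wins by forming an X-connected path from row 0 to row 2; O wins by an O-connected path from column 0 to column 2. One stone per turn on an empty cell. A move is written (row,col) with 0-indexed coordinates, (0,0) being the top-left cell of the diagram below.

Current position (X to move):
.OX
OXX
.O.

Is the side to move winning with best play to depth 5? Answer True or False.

X winning at [.OX/OXX/.O.]: True

[.OX/OXX/.O.] X move#1: (0,0):+1/XOX/OXX/.O.*, (2,0):+1/.OX/OXX/XO., (2,2):+1/.OX/OXX/.OX
[XOX/OXX/.O.] O move#2: (2,0):-1/XOX/OXX/OO.*, (2,2):-1/XOX/OXX/.OO
[XOX/OXX/OO.] X move#3: (2,2):+1/XOX/OXX/OOX*
[XOX/OXX/OOX] end (terminal -1, O#4); searched .OX/OXX/.O. to 5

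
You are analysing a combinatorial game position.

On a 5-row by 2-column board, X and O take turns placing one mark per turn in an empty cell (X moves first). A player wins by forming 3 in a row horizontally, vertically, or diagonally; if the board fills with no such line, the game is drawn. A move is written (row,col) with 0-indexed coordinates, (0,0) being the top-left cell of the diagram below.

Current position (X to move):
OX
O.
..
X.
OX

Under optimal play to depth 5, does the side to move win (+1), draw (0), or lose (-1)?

ply 1, X at OX/O./../X./OX | (1,1)=-1→OX/OX/../X./OX; (2,0)=+0→OX/O./X./X./OX*; (2,1)=-1→OX/O./.X/X./OX; (3,1)=-1→OX/O./../XX/OX
ply 2, O at OX/O./X./X./OX | (1,1)=+0→OX/OO/X./X./OX*; (2,1)=+0→OX/O./XO/X./OX; (3,1)=+0→OX/O./X./XO/OX
ply 3, X at OX/OO/X./X./OX | (2,1)=+0→OX/OO/XX/X./OX*; (3,1)=+0→OX/OO/X./XX/OX
ply 4, O at OX/OO/XX/X./OX | (3,1)=+0→OX/OO/XX/XO/OX*
ply 5: OX/OO/XX/XO/OX is terminal +0 (X); from OX/O./../X./OX depth 5

value(OX/O./../X./OX, X) = 0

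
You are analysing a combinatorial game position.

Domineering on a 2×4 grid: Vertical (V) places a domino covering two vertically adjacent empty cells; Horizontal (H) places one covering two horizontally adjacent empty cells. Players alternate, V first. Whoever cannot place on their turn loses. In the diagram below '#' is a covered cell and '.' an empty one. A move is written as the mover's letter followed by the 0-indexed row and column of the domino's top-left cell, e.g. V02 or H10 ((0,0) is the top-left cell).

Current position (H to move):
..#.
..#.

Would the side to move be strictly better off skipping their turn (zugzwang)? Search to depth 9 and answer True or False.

[..#./..#.] H move#1: H00:+1/###./..#.*, H10:+1/..#./###.
[###./..#.] V move#2: V03:-1/####/..##*
[####/..##] H move#3: H10:+1/####/####*
[####/####] end (terminal -1, V#4); searched ..#./..#. to 9
if H skipped the turn, V would face:
~ [..#./..#.] V move#1: V00:+1/#.#./#.#.*, V01:+1/.##./.##., V03:-1/..##/..##
~ [#.#./#.#.] end (terminal -1, H#2); searched ..#./..#. to 9
compare (H): move=+1 vs pass=-1

zugzwang(..#./..#., H) = False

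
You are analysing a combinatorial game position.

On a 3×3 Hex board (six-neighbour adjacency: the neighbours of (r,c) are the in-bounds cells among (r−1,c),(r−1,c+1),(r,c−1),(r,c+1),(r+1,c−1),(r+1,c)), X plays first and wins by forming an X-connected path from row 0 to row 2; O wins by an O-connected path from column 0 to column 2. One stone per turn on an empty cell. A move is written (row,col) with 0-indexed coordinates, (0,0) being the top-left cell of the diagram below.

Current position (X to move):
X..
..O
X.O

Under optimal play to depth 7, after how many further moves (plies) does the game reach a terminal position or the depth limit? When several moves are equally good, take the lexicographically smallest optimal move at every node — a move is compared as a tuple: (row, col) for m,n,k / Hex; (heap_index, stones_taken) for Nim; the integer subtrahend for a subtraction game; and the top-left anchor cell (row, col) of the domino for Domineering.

[X../..O/X.O] X move#1: (0,1):+1/XX./..O/X.O*, (0,2):+1/X.X/..O/X.O, (1,0):+1/X../X.O/X.O, (1,1):+1/X../.XO/X.O, (2,1):+1/X../..O/XXO
[XX./..O/X.O] O move#2: (0,2):-1/XXO/..O/X.O*, (1,0):-1/XX./O.O/X.O, (1,1):-1/XX./.OO/X.O, (2,1):-1/XX./..O/XOO
[XXO/..O/X.O] X move#3: (1,0):+1/XXO/X.O/X.O*, (1,1):+1/XXO/.XO/X.O, (2,1):+1/XXO/..O/XXO
[XXO/X.O/X.O] end (terminal -1, O#4); searched X../..O/X.O to 7

PV length from [X../..O/X.O]: 3 plies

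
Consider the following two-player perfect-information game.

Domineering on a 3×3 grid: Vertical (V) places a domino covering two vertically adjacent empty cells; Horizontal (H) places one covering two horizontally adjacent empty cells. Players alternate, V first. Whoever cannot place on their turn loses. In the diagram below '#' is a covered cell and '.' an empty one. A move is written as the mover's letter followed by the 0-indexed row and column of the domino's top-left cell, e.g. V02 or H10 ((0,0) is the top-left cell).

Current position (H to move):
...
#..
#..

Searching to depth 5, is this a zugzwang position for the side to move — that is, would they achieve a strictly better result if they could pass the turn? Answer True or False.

ply 1, H at .../#../#.. | H00=-1→##./#../#..; H01=-1→.##/#../#..; H11=+1→.../###/#..*; H21=-1→.../#../###
ply 2: .../###/#.. is terminal -1 (V); from .../#../#.. depth 5
if H skipped the turn, V would face:
~ ply 1, V at .../#../#.. | V01=+1→.#./##./#..*; V02=+1→..#/#.#/#..; V11=+1→.../##./##.; V12=+1→.../#.#/#.#
~ ply 2, H at .#./##./#.. | H21=-1→.#./##./###*
~ ply 3, V at .#./##./### | V02=+1→.##/###/###*
~ ply 4: .##/###/### is terminal -1 (H); from .../#../#.. depth 5
compare (H): move=+1 vs pass=-1

zugzwang(.../#../#.., H) = False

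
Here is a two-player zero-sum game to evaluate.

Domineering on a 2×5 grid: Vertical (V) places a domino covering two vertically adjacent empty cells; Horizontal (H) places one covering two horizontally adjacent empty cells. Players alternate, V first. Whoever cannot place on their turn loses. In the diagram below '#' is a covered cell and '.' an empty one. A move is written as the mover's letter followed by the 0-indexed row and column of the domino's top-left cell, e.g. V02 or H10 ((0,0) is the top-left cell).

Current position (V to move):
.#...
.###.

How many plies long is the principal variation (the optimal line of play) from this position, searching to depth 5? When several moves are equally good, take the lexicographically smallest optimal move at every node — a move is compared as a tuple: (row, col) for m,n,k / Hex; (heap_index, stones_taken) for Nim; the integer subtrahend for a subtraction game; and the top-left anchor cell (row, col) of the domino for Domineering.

[.#.../.###.] V move#1: V00:-1/##.../####., V04:+1/.#..#/.####*
[.#..#/.####] H move#2: H02:-1/.####/.####*
[.####/.####] V move#3: V00:+1/#####/#####*
[#####/#####] end (terminal -1, H#4); searched .#.../.###. to 5

PV length from [.#.../.###.]: 3 plies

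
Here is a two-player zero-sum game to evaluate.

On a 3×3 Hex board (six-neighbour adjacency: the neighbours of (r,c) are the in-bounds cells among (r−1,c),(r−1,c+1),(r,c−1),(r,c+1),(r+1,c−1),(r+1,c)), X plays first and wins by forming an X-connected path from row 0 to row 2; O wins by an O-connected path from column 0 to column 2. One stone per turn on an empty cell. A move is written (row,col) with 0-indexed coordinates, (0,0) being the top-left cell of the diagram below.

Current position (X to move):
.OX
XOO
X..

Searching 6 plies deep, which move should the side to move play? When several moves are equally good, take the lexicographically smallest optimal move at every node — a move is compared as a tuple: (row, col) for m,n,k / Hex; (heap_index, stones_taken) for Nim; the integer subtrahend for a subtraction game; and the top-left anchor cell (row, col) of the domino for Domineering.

X's best at [.OX/XOO/X..]: (0,0)

p1 X@[.OX/XOO/X..]: (0,0)[XOX/XOO/X..]+1* (2,1)[.OX/XOO/XX.]-1 (2,2)[.OX/XOO/X.X]-1
p2 O@[XOX/XOO/X..] terminal -1; root [.OX/XOO/X..] d6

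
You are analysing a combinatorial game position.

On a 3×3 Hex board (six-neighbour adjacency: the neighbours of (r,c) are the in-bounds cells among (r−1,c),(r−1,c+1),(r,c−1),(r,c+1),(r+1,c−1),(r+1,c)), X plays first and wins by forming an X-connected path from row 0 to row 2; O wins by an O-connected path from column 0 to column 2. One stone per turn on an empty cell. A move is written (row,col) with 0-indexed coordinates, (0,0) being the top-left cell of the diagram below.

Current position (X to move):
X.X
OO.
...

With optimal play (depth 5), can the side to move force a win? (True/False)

[X.X/OO./...] X move#1: (0,1):-1/XXX/OO./..., (1,2):+1/X.X/OOX/...*, (2,0):-1/X.X/OO./X.., (2,1):-1/X.X/OO./.X., (2,2):-1/X.X/OO./..X
[X.X/OOX/...] O move#2: (0,1):-1/XOX/OOX/...*, (2,0):-1/X.X/OOX/O.., (2,1):-1/X.X/OOX/.O., (2,2):-1/X.X/OOX/..O
[XOX/OOX/...] X move#3: (2,0):+1/XOX/OOX/X..*, (2,1):+1/XOX/OOX/.X., (2,2):+1/XOX/OOX/..X
[XOX/OOX/X..] O move#4: (2,1):-1/XOX/OOX/XO.*, (2,2):-1/XOX/OOX/X.O
[XOX/OOX/XO.] X move#5: (2,2):+1/XOX/OOX/XOX*
[XOX/OOX/XOX] end (terminal -1, O#6); searched X.X/OO./... to 5

X winning at [X.X/OO./...]: True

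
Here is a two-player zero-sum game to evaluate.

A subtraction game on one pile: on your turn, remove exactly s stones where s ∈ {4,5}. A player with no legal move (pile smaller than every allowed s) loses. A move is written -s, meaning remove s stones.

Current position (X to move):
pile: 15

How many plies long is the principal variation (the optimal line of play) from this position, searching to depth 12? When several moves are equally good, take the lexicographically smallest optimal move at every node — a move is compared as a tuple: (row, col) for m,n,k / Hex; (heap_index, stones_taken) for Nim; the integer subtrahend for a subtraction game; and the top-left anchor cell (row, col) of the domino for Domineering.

PV length from [15]: 3 plies

[15] X move#1: -4:+1/11*, -5:+1/10
[11] O move#2: -4:-1/7*, -5:-1/6
[7] X move#3: -4:+1/3*, -5:+1/2
[3] end (terminal -1, O#4); searched 15 to 12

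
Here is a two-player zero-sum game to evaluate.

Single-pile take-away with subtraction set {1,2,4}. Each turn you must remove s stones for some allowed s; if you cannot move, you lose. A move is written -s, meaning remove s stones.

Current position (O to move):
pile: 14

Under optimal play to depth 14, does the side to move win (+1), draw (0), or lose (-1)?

value(14, O) = +1

p1 O@[14]: -1[13]-1 -2[12]+1* -4[10]-1
p2 X@[12]: -1[11]-1* -2[10]-1 -4[8]-1
p3 O@[11]: -1[10]-1 -2[9]+1* -4[7]-1
p4 X@[9]: -1[8]-1* -2[7]-1 -4[5]-1
p5 O@[8]: -1[7]-1 -2[6]+1* -4[4]-1
p6 X@[6]: -1[5]-1* -2[4]-1 -4[2]-1
p7 O@[5]: -1[4]-1 -2[3]+1* -4[1]-1
p8 X@[3]: -1[2]-1* -2[1]-1
p9 O@[2]: -1[1]-1 -2[0]+1*
p10 X@[0] terminal -1; root [14] d14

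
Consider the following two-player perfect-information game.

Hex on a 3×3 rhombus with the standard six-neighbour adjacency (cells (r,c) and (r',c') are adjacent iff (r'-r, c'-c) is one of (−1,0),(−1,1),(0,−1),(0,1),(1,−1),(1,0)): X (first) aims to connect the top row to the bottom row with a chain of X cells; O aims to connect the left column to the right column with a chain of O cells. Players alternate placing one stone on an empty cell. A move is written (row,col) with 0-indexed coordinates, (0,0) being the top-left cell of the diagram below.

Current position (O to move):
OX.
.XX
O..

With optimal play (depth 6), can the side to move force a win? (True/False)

[OX./.XX/O..] O move#1: (0,2):-1/OXO/.XX/O..*, (1,0):-1/OX./OXX/O.., (2,1):-1/OX./.XX/OO., (2,2):-1/OX./.XX/O.O
[OXO/.XX/O..] X move#2: (1,0):+1/OXO/XXX/O..*, (2,1):+1/OXO/.XX/OX., (2,2):+1/OXO/.XX/O.X
[OXO/XXX/O..] O move#3: (2,1):-1/OXO/XXX/OO.*, (2,2):-1/OXO/XXX/O.O
[OXO/XXX/OO.] X move#4: (2,2):+1/OXO/XXX/OOX*
[OXO/XXX/OOX] end (terminal -1, O#5); searched OX./.XX/O.. to 6

O winning at [OX./.XX/O..]: False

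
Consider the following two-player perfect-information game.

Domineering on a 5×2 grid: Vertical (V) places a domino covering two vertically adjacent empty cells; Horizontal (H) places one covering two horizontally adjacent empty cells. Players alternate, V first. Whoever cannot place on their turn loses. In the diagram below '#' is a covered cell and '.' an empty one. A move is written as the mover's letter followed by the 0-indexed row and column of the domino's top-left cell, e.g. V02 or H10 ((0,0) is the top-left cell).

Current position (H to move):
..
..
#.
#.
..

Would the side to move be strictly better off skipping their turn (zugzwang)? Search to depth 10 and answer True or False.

zugzwang(../../#./#./.., H) = False

p1 H@[../../#./#./..]: H00[##/../#./#./..]+1* H10[../##/#./#./..]+1 H40[../../#./#./##]-1
p2 V@[##/../#./#./..]: V11[##/.#/##/#./..]-1* V21[##/../##/##/..]-1 V31[##/../#./##/.#]-1
p3 H@[##/.#/##/#./..]: H40[##/.#/##/#./##]+1*
p4 V@[##/.#/##/#./##] terminal -1; root [../../#./#./..] d10
pass branch (V moves first from the same position):
  | p1 V@[../../#./#./..]: V00[#./#./#./#./..]+1* V01[.#/.#/#./#./..]+1 V11[../.#/##/#./..]+1 V21[../../##/##/..]-1 V31[../../#./##/.#]-1
  | p2 H@[#./#./#./#./..]: H40[#./#./#./#./##]-1*
  | p3 V@[#./#./#./#./##]: V01[##/##/#./#./##]+1* V11[#./##/##/#./##]+1 V21[#./#./##/##/##]+1
  | p4 H@[##/##/#./#./##] terminal -1; root [../../#./#./..] d10
H moving scores +1; H passing scores -1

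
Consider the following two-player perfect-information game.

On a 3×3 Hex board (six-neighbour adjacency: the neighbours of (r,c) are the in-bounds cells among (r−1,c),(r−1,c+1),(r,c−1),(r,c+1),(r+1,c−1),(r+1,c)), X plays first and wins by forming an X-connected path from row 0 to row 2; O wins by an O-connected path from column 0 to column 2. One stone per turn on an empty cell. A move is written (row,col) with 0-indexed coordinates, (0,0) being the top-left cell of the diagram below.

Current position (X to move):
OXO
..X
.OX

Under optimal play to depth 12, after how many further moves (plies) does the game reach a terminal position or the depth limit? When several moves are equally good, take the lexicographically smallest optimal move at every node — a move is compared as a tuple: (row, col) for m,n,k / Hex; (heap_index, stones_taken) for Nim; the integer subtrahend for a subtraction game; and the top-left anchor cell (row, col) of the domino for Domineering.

[OXO/..X/.OX] X move#1: (1,0):+1/OXO/X.X/.OX*, (1,1):+1/OXO/.XX/.OX, (2,0):+1/OXO/..X/XOX
[OXO/X.X/.OX] O move#2: (1,1):-1/OXO/XOX/.OX*, (2,0):-1/OXO/X.X/OOX
[OXO/XOX/.OX] X move#3: (2,0):+1/OXO/XOX/XOX*
[OXO/XOX/XOX] end (terminal -1, O#4); searched OXO/..X/.OX to 12

PV length from [OXO/..X/.OX]: 3 plies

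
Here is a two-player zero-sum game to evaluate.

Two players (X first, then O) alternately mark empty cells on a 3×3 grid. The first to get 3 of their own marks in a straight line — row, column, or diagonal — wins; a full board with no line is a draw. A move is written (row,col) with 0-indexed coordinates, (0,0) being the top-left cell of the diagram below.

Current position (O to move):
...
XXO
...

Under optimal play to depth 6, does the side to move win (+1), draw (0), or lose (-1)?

value(.../XXO/..., O) = 0

[.../XXO/...] O move#1: (0,0):+0/O../XXO/...*, (0,1):-1/.O./XXO/..., (0,2):+0/..O/XXO/..., (2,0):+0/.../XXO/O.., (2,1):-1/.../XXO/.O., (2,2):+0/.../XXO/..O
[O../XXO/...] X move#2: (0,1):+0/OX./XXO/...*, (0,2):+0/O.X/XXO/..., (2,0):-1/O../XXO/X.., (2,1):+0/O../XXO/.X., (2,2):+0/O../XXO/..X
[OX./XXO/...] O move#3: (0,2):-1/OXO/XXO/..., (2,0):-1/OX./XXO/O.., (2,1):+0/OX./XXO/.O.*, (2,2):-1/OX./XXO/..O
[OX./XXO/.O.] X move#4: (0,2):+0/OXX/XXO/.O.*, (2,0):+0/OX./XXO/XO., (2,2):+0/OX./XXO/.OX
[OXX/XXO/.O.] O move#5: (2,0):+0/OXX/XXO/OO.*, (2,2):-1/OXX/XXO/.OO
[OXX/XXO/OO.] X move#6: (2,2):+0/OXX/XXO/OOX*
[OXX/XXO/OOX] end (terminal +0, O#7); searched .../XXO/... to 6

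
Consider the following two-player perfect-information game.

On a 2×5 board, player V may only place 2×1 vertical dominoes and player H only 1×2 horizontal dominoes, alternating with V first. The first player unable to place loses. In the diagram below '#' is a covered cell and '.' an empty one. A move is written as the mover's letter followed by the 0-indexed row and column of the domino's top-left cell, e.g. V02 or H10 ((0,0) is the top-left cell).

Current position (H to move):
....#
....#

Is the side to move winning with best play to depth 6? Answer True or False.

H winning at [....#/....#]: True

p1 H@[....#/....#]: H00[##..#/....#]-1 H01[.##.#/....#]+1* H02[..###/....#]-1 H10[....#/##..#]-1 H11[....#/.##.#]+1 H12[....#/..###]-1
p2 V@[.##.#/....#]: V00[###.#/#...#]-1* V03[.####/...##]-1
p3 H@[###.#/#...#]: H11[###.#/###.#]-1 H12[###.#/#.###]+1*
p4 V@[###.#/#.###] terminal -1; root [....#/....#] d6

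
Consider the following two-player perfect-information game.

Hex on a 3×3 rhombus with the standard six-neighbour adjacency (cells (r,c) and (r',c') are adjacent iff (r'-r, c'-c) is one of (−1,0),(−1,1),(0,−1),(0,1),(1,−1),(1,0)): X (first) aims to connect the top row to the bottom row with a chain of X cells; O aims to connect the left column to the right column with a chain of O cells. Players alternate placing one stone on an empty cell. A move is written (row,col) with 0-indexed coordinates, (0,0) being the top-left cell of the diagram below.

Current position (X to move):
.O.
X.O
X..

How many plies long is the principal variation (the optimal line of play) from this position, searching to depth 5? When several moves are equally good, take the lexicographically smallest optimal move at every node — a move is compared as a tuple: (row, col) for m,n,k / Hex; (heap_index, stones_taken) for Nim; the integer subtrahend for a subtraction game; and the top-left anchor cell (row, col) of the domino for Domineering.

p1 X@[.O./X.O/X..]: (0,0)[XO./X.O/X..]+1* (0,2)[.OX/X.O/X..]+1 (1,1)[.O./XXO/X..]+1 (2,1)[.O./X.O/XX.]-1 (2,2)[.O./X.O/X.X]-1
p2 O@[XO./X.O/X..] terminal -1; root [.O./X.O/X..] d5

PV length from [.O./X.O/X..]: 1 ply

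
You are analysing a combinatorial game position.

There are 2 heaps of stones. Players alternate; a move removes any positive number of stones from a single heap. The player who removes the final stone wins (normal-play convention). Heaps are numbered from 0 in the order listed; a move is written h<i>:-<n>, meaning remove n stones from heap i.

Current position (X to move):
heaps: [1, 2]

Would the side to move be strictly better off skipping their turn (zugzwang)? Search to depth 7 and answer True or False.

ply 1, X at (1,2) | h0:-1=-1→(0,2); h1:-1=+1→(1,1)*; h1:-2=-1→(1,0)
ply 2, O at (1,1) | h0:-1=-1→(0,1)*; h1:-1=-1→(1,0)
ply 3, X at (0,1) | h1:-1=+1→(0,0)*
ply 4: (0,0) is terminal -1 (O); from (1,2) depth 7
pass branch (O moves first from the same position):
  | ply 1, O at (1,2) | h0:-1=-1→(0,2); h1:-1=+1→(1,1)*; h1:-2=-1→(1,0)
  | ply 2, X at (1,1) | h0:-1=-1→(0,1)*; h1:-1=-1→(1,0)
  | ply 3, O at (0,1) | h1:-1=+1→(0,0)*
  | ply 4: (0,0) is terminal -1 (X); from (1,2) depth 7
X moving scores +1; X passing scores -1

zugzwang((1,2), X) = False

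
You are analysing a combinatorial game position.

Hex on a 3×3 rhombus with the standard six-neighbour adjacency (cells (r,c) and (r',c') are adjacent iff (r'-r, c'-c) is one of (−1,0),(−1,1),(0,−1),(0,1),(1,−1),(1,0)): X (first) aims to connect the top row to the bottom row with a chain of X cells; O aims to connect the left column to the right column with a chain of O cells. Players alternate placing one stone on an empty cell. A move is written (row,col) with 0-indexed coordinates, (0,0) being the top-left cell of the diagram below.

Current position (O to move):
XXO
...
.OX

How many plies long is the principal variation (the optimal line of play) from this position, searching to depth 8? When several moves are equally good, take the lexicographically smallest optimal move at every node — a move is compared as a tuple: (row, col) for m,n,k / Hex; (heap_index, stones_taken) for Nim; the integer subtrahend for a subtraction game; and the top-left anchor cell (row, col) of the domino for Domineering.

ply 1, O at XXO/.../.OX | (1,0)=-1→XXO/O../.OX; (1,1)=+1→XXO/.O./.OX*; (1,2)=-1→XXO/..O/.OX; (2,0)=+1→XXO/.../OOX
ply 2, X at XXO/.O./.OX | (1,0)=-1→XXO/XO./.OX*; (1,2)=-1→XXO/.OX/.OX; (2,0)=-1→XXO/.O./XOX
ply 3, O at XXO/XO./.OX | (1,2)=-1→XXO/XOO/.OX; (2,0)=+1→XXO/XO./OOX*
ply 4: XXO/XO./OOX is terminal -1 (X); from XXO/.../.OX depth 8

PV length from [XXO/.../.OX]: 3 plies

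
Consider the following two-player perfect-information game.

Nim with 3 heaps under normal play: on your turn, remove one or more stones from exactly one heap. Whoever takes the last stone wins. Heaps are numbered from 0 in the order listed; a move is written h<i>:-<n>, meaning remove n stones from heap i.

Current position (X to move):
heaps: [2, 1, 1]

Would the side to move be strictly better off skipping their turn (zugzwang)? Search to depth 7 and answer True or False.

zugzwang((2,1,1), X) = False

ply 1, X at (2,1,1) | h0:-1=-1→(1,1,1); h0:-2=+1→(0,1,1)*; h1:-1=-1→(2,0,1); h2:-1=-1→(2,1,0)
ply 2, O at (0,1,1) | h1:-1=-1→(0,0,1)*; h2:-1=-1→(0,1,0)
ply 3, X at (0,0,1) | h2:-1=+1→(0,0,0)*
ply 4: (0,0,0) is terminal -1 (O); from (2,1,1) depth 7
if X skipped the turn, O would face:
~ ply 1, O at (2,1,1) | h0:-1=-1→(1,1,1); h0:-2=+1→(0,1,1)*; h1:-1=-1→(2,0,1); h2:-1=-1→(2,1,0)
~ ply 2, X at (0,1,1) | h1:-1=-1→(0,0,1)*; h2:-1=-1→(0,1,0)
~ ply 3, O at (0,0,1) | h2:-1=+1→(0,0,0)*
~ ply 4: (0,0,0) is terminal -1 (X); from (2,1,1) depth 7
compare (X): move=+1 vs pass=-1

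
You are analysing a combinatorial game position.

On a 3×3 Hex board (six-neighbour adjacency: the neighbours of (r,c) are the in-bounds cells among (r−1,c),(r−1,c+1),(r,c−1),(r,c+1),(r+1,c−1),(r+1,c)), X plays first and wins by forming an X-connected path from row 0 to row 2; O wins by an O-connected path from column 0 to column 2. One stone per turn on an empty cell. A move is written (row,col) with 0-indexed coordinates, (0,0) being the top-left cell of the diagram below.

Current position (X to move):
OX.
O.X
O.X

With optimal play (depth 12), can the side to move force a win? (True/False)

[OX./O.X/O.X] X move#1: (0,2):+1/OXX/O.X/O.X*, (1,1):+1/OX./OXX/O.X, (2,1):+1/OX./O.X/OXX
[OXX/O.X/O.X] end (terminal -1, O#2); searched OX./O.X/O.X to 12

X winning at [OX./O.X/O.X]: True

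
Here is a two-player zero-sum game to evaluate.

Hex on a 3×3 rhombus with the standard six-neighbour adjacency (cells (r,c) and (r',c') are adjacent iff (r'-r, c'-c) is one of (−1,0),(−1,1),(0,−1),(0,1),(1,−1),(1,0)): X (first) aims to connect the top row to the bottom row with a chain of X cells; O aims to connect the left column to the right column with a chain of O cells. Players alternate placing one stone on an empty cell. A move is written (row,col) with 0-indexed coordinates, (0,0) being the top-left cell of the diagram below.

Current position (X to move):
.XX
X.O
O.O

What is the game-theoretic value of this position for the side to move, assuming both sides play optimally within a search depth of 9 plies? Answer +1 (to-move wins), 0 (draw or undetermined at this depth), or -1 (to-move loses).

value(.XX/X.O/O.O, X) = -1

ply 1, X at .XX/X.O/O.O | (0,0)=-1→XXX/X.O/O.O*; (1,1)=-1→.XX/XXO/O.O; (2,1)=-1→.XX/X.O/OXO
ply 2, O at XXX/X.O/O.O | (1,1)=+1→XXX/XOO/O.O*; (2,1)=+1→XXX/X.O/OOO
ply 3: XXX/XOO/O.O is terminal -1 (X); from .XX/X.O/O.O depth 9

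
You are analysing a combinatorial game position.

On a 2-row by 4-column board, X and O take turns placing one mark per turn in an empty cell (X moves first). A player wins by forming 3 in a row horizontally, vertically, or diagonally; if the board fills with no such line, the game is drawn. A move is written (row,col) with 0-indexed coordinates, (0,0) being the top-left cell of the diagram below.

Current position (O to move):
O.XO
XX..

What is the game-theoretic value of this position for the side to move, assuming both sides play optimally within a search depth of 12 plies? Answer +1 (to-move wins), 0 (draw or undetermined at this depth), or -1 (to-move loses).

p1 O@[O.XO/XX..]: (0,1)[OOXO/XX..]-1 (1,2)[O.XO/XXO.]+0* (1,3)[O.XO/XX.O]-1
p2 X@[O.XO/XXO.]: (0,1)[OXXO/XXO.]+0* (1,3)[O.XO/XXOX]+0
p3 O@[OXXO/XXO.]: (1,3)[OXXO/XXOO]+0*
p4 X@[OXXO/XXOO] terminal +0; root [O.XO/XX..] d12

value(O.XO/XX.., O) = 0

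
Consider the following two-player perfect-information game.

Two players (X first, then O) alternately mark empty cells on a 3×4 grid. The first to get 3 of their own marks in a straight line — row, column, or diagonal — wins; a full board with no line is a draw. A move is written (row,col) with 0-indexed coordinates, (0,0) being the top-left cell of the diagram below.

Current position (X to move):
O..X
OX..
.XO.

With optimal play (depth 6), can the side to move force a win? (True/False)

[O..X/OX../.XO.] X move#1: (0,1):+1/OX.X/OX../.XO.*, (0,2):-1/O.XX/OX../.XO., (1,2):+1/O..X/OXX./.XO., (1,3):-1/O..X/OX.X/.XO., (2,0):+1/O..X/OX../XXO., (2,3):-1/O..X/OX../.XOX
[OX.X/OX../.XO.] end (terminal -1, O#2); searched O..X/OX../.XO. to 6

X winning at [O..X/OX../.XO.]: True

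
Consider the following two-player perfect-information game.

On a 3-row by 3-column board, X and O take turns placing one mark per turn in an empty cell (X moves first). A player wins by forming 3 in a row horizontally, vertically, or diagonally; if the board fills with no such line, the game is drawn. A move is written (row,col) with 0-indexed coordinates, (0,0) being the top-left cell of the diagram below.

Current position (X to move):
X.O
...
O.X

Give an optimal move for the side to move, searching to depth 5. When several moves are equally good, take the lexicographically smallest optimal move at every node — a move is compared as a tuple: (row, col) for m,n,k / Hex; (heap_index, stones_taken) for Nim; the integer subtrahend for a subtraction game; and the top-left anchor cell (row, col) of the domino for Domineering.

X's best at [X.O/.../O.X]: (1,1)

ply 1, X at X.O/.../O.X | (0,1)=-1→XXO/.../O.X; (1,0)=-1→X.O/X../O.X; (1,1)=+1→X.O/.X./O.X*; (1,2)=-1→X.O/..X/O.X; (2,1)=-1→X.O/.../OXX
ply 2: X.O/.X./O.X is terminal -1 (O); from X.O/.../O.X depth 5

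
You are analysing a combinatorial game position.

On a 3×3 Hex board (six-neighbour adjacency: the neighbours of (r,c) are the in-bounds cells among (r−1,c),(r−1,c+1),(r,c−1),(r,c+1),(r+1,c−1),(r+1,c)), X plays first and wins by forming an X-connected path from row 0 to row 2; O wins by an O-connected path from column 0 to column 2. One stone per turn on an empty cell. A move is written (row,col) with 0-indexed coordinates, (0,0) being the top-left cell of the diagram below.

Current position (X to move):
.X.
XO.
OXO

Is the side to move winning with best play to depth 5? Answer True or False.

X winning at [.X./XO./OXO]: False

p1 X@[.X./XO./OXO]: (0,0)[XX./XO./OXO]-1* (0,2)[.XX/XO./OXO]-1 (1,2)[.X./XOX/OXO]-1
p2 O@[XX./XO./OXO]: (0,2)[XXO/XO./OXO]+1* (1,2)[XX./XOO/OXO]+1
p3 X@[XXO/XO./OXO] terminal -1; root [.X./XO./OXO] d5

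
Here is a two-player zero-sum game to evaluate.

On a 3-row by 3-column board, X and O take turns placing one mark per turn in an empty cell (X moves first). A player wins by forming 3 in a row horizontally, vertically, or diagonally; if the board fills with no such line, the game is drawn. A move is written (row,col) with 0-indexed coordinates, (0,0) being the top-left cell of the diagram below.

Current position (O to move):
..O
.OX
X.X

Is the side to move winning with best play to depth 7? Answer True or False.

p1 O@[..O/.OX/X.X]: (0,0)[O.O/.OX/X.X]-1 (0,1)[.OO/.OX/X.X]-1 (1,0)[..O/OOX/X.X]-1 (2,1)[..O/.OX/XOX]+0*
p2 X@[..O/.OX/XOX]: (0,0)[X.O/.OX/XOX]-1 (0,1)[.XO/.OX/XOX]+0* (1,0)[..O/XOX/XOX]-1
p3 O@[.XO/.OX/XOX]: (0,0)[OXO/.OX/XOX]+0* (1,0)[.XO/OOX/XOX]+0
p4 X@[OXO/.OX/XOX]: (1,0)[OXO/XOX/XOX]+0*
p5 O@[OXO/XOX/XOX] terminal +0; root [..O/.OX/X.X] d7

O winning at [..O/.OX/X.X]: False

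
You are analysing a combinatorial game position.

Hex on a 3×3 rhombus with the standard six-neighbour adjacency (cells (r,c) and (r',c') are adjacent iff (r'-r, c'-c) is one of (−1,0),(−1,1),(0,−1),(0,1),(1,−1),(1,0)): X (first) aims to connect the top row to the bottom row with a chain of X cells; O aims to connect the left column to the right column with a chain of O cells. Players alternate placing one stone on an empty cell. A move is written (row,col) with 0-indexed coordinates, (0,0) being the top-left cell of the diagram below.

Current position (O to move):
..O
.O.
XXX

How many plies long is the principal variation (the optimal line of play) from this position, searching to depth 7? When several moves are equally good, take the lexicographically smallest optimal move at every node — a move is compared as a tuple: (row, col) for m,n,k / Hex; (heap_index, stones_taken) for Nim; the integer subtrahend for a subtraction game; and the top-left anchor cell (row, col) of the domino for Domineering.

PV length from [..O/.O./XXX]: 3 plies

[..O/.O./XXX] O move#1: (0,0):+1/O.O/.O./XXX*, (0,1):+1/.OO/.O./XXX, (1,0):+1/..O/OO./XXX, (1,2):-1/..O/.OO/XXX
[O.O/.O./XXX] X move#2: (0,1):-1/OXO/.O./XXX*, (1,0):-1/O.O/XO./XXX, (1,2):-1/O.O/.OX/XXX
[OXO/.O./XXX] O move#3: (1,0):+1/OXO/OO./XXX*, (1,2):-1/OXO/.OO/XXX
[OXO/OO./XXX] end (terminal -1, X#4); searched ..O/.O./XXX to 7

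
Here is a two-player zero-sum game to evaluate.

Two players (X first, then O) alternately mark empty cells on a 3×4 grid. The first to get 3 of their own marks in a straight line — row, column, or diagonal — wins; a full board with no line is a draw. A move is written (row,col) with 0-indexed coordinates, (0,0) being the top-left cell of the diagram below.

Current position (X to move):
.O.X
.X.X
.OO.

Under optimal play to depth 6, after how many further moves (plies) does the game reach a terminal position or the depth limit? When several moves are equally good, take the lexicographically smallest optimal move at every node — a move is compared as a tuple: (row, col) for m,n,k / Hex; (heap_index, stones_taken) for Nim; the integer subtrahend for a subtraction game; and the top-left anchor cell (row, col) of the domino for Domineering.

ply 1, X at .O.X/.X.X/.OO. | (0,0)=-1→XO.X/.X.X/.OO.; (0,2)=-1→.OXX/.X.X/.OO.; (1,0)=-1→.O.X/XX.X/.OO.; (1,2)=+1→.O.X/.XXX/.OO.*; (2,0)=-1→.O.X/.X.X/XOO.; (2,3)=+1→.O.X/.X.X/.OOX
ply 2: .O.X/.XXX/.OO. is terminal -1 (O); from .O.X/.X.X/.OO. depth 6

PV length from [.O.X/.X.X/.OO.]: 1 ply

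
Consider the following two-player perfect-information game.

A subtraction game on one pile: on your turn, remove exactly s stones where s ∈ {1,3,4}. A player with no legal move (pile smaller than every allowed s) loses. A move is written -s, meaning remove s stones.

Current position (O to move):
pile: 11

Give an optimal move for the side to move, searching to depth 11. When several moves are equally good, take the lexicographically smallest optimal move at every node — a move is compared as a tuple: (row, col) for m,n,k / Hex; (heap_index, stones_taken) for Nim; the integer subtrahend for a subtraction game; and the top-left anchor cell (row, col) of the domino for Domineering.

O's best at [11]: -4

[11] O move#1: -1:-1/10, -3:-1/8, -4:+1/7*
[7] X move#2: -1:-1/6*, -3:-1/4, -4:-1/3
[6] O move#3: -1:-1/5, -3:-1/3, -4:+1/2*
[2] X move#4: -1:-1/1*
[1] O move#5: -1:+1/0*
[0] end (terminal -1, X#6); searched 11 to 11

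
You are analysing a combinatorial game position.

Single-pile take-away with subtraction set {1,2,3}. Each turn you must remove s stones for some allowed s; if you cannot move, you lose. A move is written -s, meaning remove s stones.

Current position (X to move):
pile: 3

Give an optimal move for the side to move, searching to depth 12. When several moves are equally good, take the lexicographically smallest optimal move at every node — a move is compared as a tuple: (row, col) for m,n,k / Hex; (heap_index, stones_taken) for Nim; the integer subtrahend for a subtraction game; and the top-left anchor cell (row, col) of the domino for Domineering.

[3] X move#1: -1:-1/2, -2:-1/1, -3:+1/0*
[0] end (terminal -1, O#2); searched 3 to 12

X's best at [3]: -3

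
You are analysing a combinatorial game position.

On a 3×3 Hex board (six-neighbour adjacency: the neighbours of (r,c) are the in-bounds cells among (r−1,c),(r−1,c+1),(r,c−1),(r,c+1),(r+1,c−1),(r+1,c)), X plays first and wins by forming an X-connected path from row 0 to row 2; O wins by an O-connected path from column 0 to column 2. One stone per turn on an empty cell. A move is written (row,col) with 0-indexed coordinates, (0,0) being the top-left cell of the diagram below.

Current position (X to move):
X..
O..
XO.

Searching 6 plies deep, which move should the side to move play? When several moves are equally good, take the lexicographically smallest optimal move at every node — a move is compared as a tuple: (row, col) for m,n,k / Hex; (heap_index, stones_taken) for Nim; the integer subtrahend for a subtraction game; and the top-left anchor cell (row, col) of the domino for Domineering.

ply 1, X at X../O../XO. | (0,1)=-1→XX./O../XO.; (0,2)=-1→X.X/O../XO.; (1,1)=+1→X../OX./XO.*; (1,2)=-1→X../O.X/XO.; (2,2)=-1→X../O../XOX
ply 2, O at X../OX./XO. | (0,1)=-1→XO./OX./XO.*; (0,2)=-1→X.O/OX./XO.; (1,2)=-1→X../OXO/XO.; (2,2)=-1→X../OX./XOO
ply 3, X at XO./OX./XO. | (0,2)=+1→XOX/OX./XO.*; (1,2)=-1→XO./OXX/XO.; (2,2)=-1→XO./OX./XOX
ply 4: XOX/OX./XO. is terminal -1 (O); from X../O../XO. depth 6

X's best at [X../O../XO.]: (1,1)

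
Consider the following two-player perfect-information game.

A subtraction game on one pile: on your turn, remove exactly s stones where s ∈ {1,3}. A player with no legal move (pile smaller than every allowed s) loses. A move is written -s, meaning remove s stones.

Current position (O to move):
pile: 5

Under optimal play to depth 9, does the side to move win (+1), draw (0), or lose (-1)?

ply 1, O at 5 | -1=+1→4*; -3=+1→2
ply 2, X at 4 | -1=-1→3*; -3=-1→1
ply 3, O at 3 | -1=+1→2*; -3=+1→0
ply 4, X at 2 | -1=-1→1*
ply 5, O at 1 | -1=+1→0*
ply 6: 0 is terminal -1 (X); from 5 depth 9

value(5, O) = +1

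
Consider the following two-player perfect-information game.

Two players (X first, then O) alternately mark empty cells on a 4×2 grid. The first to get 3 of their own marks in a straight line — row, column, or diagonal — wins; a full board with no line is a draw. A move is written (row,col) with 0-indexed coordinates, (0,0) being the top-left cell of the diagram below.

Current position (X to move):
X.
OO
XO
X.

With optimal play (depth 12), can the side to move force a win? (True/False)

[X./OO/XO/X.] X move#1: (0,1):-1/XX/OO/XO/X.*, (3,1):-1/X./OO/XO/XX
[XX/OO/XO/X.] O move#2: (3,1):+1/XX/OO/XO/XO*
[XX/OO/XO/XO] end (terminal -1, X#3); searched X./OO/XO/X. to 12

X winning at [X./OO/XO/X.]: False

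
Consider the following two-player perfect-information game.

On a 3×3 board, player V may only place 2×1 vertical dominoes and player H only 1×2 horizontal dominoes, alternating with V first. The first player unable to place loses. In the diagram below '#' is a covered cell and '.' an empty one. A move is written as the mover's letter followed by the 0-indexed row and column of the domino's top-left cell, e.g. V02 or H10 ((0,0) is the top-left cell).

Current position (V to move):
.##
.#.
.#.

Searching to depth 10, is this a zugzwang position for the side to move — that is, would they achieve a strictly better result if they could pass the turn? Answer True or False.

p1 V@[.##/.#./.#.]: V00[###/##./.#.]+1* V10[.##/##./##.]+1 V12[.##/.##/.##]+1
p2 H@[###/##./.#.] terminal -1; root [.##/.#./.#.] d10
suppose V passes — search the same position with H to move:
pass> p1 H@[.##/.#./.#.] terminal -1; root [.##/.#./.#.] d10
for V: play +1, pass +1

zugzwang(.##/.#./.#., V) = False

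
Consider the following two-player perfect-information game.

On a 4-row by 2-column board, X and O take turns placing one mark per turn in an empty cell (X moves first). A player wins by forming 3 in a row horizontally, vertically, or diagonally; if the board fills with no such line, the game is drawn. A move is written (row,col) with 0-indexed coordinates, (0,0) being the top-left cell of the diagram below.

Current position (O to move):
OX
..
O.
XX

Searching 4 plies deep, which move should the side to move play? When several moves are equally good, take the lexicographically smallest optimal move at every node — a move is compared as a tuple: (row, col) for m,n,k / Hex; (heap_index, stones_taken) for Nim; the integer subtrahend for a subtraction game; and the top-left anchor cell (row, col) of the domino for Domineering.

O's best at [OX/../O./XX]: (1,0)

[OX/../O./XX] O move#1: (1,0):+1/OX/O./O./XX*, (1,1):+0/OX/.O/O./XX, (2,1):+0/OX/../OO/XX
[OX/O./O./XX] end (terminal -1, X#2); searched OX/../O./XX to 4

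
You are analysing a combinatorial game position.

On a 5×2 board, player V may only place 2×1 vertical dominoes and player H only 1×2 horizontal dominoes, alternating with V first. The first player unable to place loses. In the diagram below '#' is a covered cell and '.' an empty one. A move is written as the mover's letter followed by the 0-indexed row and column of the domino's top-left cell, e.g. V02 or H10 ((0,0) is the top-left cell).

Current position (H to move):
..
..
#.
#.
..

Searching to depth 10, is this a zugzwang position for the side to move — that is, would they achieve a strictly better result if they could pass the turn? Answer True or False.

[../../#./#./..] H move#1: H00:+1/##/../#./#./..*, H10:+1/../##/#./#./.., H40:-1/../../#./#./##
[##/../#./#./..] V move#2: V11:-1/##/.#/##/#./..*, V21:-1/##/../##/##/.., V31:-1/##/../#./##/.#
[##/.#/##/#./..] H move#3: H40:+1/##/.#/##/#./##*
[##/.#/##/#./##] end (terminal -1, V#4); searched ../../#./#./.. to 10
pass branch (V moves first from the same position):
  | [../../#./#./..] V move#1: V00:+1/#./#./#./#./..*, V01:+1/.#/.#/#./#./.., V11:+1/../.#/##/#./.., V21:-1/../../##/##/.., V31:-1/../../#./##/.#
  | [#./#./#./#./..] H move#2: H40:-1/#./#./#./#./##*
  | [#./#./#./#./##] V move#3: V01:+1/##/##/#./#./##*, V11:+1/#./##/##/#./##, V21:+1/#./#./##/##/##
  | [##/##/#./#./##] end (terminal -1, H#4); searched ../../#./#./.. to 10
H moving scores +1; H passing scores -1

zugzwang(../../#./#./.., H) = False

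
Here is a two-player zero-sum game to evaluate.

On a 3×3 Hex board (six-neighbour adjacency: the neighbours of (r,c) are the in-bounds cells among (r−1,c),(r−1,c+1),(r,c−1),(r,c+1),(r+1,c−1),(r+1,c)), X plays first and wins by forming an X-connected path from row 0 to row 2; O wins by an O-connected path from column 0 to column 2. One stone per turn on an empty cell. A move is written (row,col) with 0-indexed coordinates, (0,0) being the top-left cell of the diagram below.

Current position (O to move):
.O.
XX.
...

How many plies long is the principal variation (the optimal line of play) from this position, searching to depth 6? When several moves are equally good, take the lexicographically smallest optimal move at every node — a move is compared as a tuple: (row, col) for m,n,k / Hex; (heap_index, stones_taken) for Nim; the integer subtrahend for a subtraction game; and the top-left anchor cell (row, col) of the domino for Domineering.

PV length from [.O./XX./...]: 4 plies

[.O./XX./...] O move#1: (0,0):-1/OO./XX./...*, (0,2):-1/.OO/XX./..., (1,2):-1/.O./XXO/..., (2,0):-1/.O./XX./O.., (2,1):-1/.O./XX./.O., (2,2):-1/.O./XX./..O
[OO./XX./...] X move#2: (0,2):+1/OOX/XX./...*, (1,2):-1/OO./XXX/..., (2,0):-1/OO./XX./X.., (2,1):-1/OO./XX./.X., (2,2):-1/OO./XX./..X
[OOX/XX./...] O move#3: (1,2):-1/OOX/XXO/...*, (2,0):-1/OOX/XX./O.., (2,1):-1/OOX/XX./.O., (2,2):-1/OOX/XX./..O
[OOX/XXO/...] X move#4: (2,0):+1/OOX/XXO/X..*, (2,1):+1/OOX/XXO/.X., (2,2):+1/OOX/XXO/..X
[OOX/XXO/X..] end (terminal -1, O#5); searched .O./XX./... to 6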